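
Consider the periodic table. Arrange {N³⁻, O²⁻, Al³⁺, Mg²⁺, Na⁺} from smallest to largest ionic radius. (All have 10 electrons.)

All of these have 10 electrons, so size is governed by nuclear charge alone: the more protons, the stronger the pull on the same electron cloud, and the smaller the ion.
Nuclear charges: Al³⁺ (Z=13), Mg²⁺ (Z=12), Na⁺ (Z=11), O²⁻ (Z=8), N³⁻ (Z=7).
Smallest to largest: Al³⁺ < Mg²⁺ < Na⁺ < O²⁻ < N³⁻.

Al³⁺ < Mg²⁺ < Na⁺ < O²⁻ < N³⁻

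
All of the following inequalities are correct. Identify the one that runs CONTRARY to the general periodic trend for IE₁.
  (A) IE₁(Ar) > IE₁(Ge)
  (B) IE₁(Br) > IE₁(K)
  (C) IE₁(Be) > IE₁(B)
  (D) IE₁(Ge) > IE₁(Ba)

The general trend: IE₁ increases across a period and decreases down a group.
(A) Ar (period 3, group 18) vs Ge (period 4, group 14): the stated order agrees with the simple trend.
(B) Br (period 4, group 17) vs K (period 4, group 1): the stated order agrees with the simple trend.
(C) Be (period 2, group 2) vs B (period 2, group 13): the stated order contradicts the simple trend.
(D) Ge (period 4, group 14) vs Ba (period 6, group 2): the stated order agrees with the simple trend.
The exception is (C): removing B's lone 2p electron is easier than breaking Be's filled 2s².

(C)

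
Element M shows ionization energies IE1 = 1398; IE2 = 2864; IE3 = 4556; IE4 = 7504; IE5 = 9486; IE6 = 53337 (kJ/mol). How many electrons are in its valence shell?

5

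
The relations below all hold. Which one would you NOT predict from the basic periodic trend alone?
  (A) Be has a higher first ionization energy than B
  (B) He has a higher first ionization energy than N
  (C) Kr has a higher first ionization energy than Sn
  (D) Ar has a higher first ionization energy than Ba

(A)

The general trend: first ionization energy increases across a period and decreases down a group.
(A) Be (period 2, group 2) vs B (period 2, group 13): the stated order contradicts the simple trend.
(B) He (period 1, group 18) vs N (period 2, group 15): the stated order agrees with the simple trend.
(C) Kr (period 4, group 18) vs Sn (period 5, group 14): the stated order agrees with the simple trend.
(D) Ar (period 3, group 18) vs Ba (period 6, group 2): the stated order agrees with the simple trend.
The exception is (A): removing B's lone 2p electron is easier than breaking Be's filled 2s².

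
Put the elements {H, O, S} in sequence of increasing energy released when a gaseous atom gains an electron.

H < O < S

Adding an electron releases more energy for atoms nearer the top right (short of the noble gases).
Neither a single period nor a single group — weigh both effects.
O > H: the two effects oppose for this pair; the across-period effect wins (141 vs 73 kJ/mol).
S > O: this pair runs against the simple trend — see the exception note.
Note the exception: S has a higher electron affinity than O, contrary to the simple trend — the compact 2p subshell of O repels the added electron more than S's larger 3p does.
Tabulated electron affinity (kJ/mol): H 73, O 141, S 200.
So from lowest to highest: H < O < S.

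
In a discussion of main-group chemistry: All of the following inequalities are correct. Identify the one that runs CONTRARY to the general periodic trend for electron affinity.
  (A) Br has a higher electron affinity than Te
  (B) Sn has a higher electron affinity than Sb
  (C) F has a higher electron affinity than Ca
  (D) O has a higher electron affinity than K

(B)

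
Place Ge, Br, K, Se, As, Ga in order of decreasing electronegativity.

K is in period 4, group 1; Ga is in period 4, group 13; Ge is in period 4, group 14; As is in period 4, group 15; Se is in period 4, group 16; Br is in period 4, group 17.
EN rises left→right (higher Z_eff, smaller atoms) and falls top→bottom (larger, more shielded atoms).
All lie in period 4, so electronegativity increases left to right.
So from highest to lowest: Br > Se > As > Ge > Ga > K.

Br, Se, As, Ge, Ga, K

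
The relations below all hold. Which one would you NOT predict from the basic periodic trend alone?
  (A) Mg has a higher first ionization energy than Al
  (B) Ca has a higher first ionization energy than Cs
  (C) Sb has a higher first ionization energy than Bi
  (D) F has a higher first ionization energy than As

(A)

The general trend: first ionization energy increases across a period and decreases down a group.
(A) Mg (period 3, group 2) vs Al (period 3, group 13): the stated order contradicts the simple trend.
(B) Ca (period 4, group 2) vs Cs (period 6, group 1): the stated order agrees with the simple trend.
(C) Sb (period 5, group 15) vs Bi (period 6, group 15): the stated order agrees with the simple trend.
(D) F (period 2, group 17) vs As (period 4, group 15): the stated order agrees with the simple trend.
The exception is (A): Al's single 3p electron is easier to remove than one from Mg's filled 3s².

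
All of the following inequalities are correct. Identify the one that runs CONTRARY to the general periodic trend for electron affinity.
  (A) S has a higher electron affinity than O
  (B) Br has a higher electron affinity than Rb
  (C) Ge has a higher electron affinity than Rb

(A)

The general trend: electron affinity increases across a period and decreases down a group.
(A) S (period 3, group 16) vs O (period 2, group 16): the stated order contradicts the simple trend.
(B) Br (period 4, group 17) vs Rb (period 5, group 1): the stated order agrees with the simple trend.
(C) Ge (period 4, group 14) vs Rb (period 5, group 1): the stated order agrees with the simple trend.
The exception is (A): the compact 2p subshell of O repels the added electron more than S's larger 3p does.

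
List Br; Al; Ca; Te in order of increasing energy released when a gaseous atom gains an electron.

EA tends to increase across a period and decrease down a group, though the pattern is less regular than for IE or radius.
Here both period and group differ, so the two effects have to be weighed against each other.
Al > Ca: relative to Ca, both the across-period and down-group shifts push Al's electron affinity up.
Te > Al: the two effects oppose for this pair; the across-period effect wins (190 vs 42 kJ/mol).
Br > Te: both effects reinforce here, so Br is clearly the higher of the two.
Tabulated electron affinity (kJ/mol): Al 42, Ca 2, Br 325, Te 190.
So from lowest to highest: Ca < Al < Te < Br.

Ca, Al, Te, Br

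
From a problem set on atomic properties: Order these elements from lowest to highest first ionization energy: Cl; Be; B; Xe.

B < Be < Xe < Cl

First ionization energy rises across a period (greater Z_eff holds electrons more tightly) and falls down a group (valence electrons are farther from the nucleus).
Here both period and group differ, so the two effects have to be weighed against each other.
Be > B: this pair runs against the simple trend — see the exception note.
Xe > Be: period and group pull opposite ways; the across-period shift dominates (1170 vs 900 kJ/mol).
Cl > Xe: period and group pull opposite ways; the down-group shift dominates (1251 vs 1170 kJ/mol).
Note the exception: Be has a higher first ionization energy than B, contrary to the simple trend — removing B's lone 2p electron is easier than breaking Be's filled 2s².
For reference (kJ/mol): Be 900, B 801, Cl 1251, Xe 1170.
So from lowest to highest: B < Be < Xe < Cl.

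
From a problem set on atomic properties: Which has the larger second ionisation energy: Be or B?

B

The second ionization energy removes an electron from the +1 ion. For each element: Be⁺ still has 1 valence electron; B⁺ still has 2 valence electrons.
All are still removing valence electrons, so compare the +1 ions as you would atoms: IE_2 generally rises across a period (higher Z_eff) and falls down a group (larger shell), subject to the usual subshell exceptions.
Valence configurations: Be⁺ [He]2s¹, B⁺ [He]2s².
The numbers (kJ/mol): Be 1757, B 2427.
So the second ionization energies run Be < B.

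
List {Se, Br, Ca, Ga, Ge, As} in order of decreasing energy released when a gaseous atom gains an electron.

Br, Se, Ge, As, Ga, Ca

Ca is in period 4, group 2; Ga is in period 4, group 13; Ge is in period 4, group 14; As is in period 4, group 15; Se is in period 4, group 16; Br is in period 4, group 17.
Adding an electron releases more energy for atoms nearer the top right (short of the noble gases).
All lie in period 4; the across-period trend (electron affinity increases left to right) applies, with the exception below.
Note the exception: Ge has a higher electron affinity than As, contrary to the simple trend — adding an electron to As's half-filled 4p³ is unfavourable, so Ge (4p²) has the more exothermic EA.
Approximate values (kJ/mol): Ca 2, Ga 29, Ge 119, As 78, Se 195, Br 325.
So from highest to lowest: Br > Se > Ge > As > Ga > Ca.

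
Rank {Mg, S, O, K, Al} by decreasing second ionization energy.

O > K > S > Al > Mg

IE_2 is the cost of taking one more electron from the +1 cation: Mg⁺ still has 1 valence electron; S⁺ still has 5 valence electrons; O⁺ still has 5 valence electrons; K⁺ is the bare [Ar] core; Al⁺ still has 2 valence electrons.
Usually core removal costs more than valence removal, but here the competition is close: a tightly held n=2 valence electron can cost more to remove than an n=3 core electron, so the actual values have to decide it.
Valence configurations: Mg⁺ [Ne]3s¹, S⁺ [Ne]3s²3p³, O⁺ [He]2s²2p³, Al⁺ [Ne]3s².
Tabulated IE_2 (kJ/mol): Mg 1451, S 2252, O 3388, K 3052, Al 1817.
Putting it together, IE_2: Mg < Al < S < K < O.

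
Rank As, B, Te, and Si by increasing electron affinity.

B is in period 2, group 13; Si is in period 3, group 14; As is in period 4, group 15; Te is in period 5, group 16.
Electron affinity generally becomes more exothermic across a period toward the halogens and less exothermic down a group.
A diagonal step moves right (one effect) and down (the opposite effect) at once.
As > B: the two effects oppose for this pair; the across-period effect wins (78 vs 27 kJ/mol).
Si > As: period and group pull opposite ways; the down-group shift dominates (134 vs 78 kJ/mol).
Te > Si: period and group pull opposite ways; the across-period shift dominates (190 vs 134 kJ/mol).
Tabulated electron affinity (kJ/mol): B 27, Si 134, As 78, Te 190.
So from lowest to highest: B < As < Si < Te.

B < As < Si < Te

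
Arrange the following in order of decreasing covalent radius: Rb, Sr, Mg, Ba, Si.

Mg is in period 3, group 2; Si is in period 3, group 14; Rb is in period 5, group 1; Sr is in period 5, group 2; Ba is in period 6, group 2.
Radius decreases left→right (rising Z_eff, same n) and increases top→bottom (higher n).
Neither a single period nor a single group — weigh both effects.
Mg > Si: both are in period 3; the period trend gives Mg the larger value.
Sr > Mg: they share group 2; the group trend gives Sr the larger value.
Ba > Sr: they share group 2; the group trend gives Ba the larger value.
Rb > Ba: the two effects oppose for this pair; the across-period effect wins (210 vs 196 pm).
For reference (pm): Mg 139, Si 116, Rb 210, Sr 185, Ba 196.
So from largest to smallest: Rb > Ba > Sr > Mg > Si.

Rb > Ba > Sr > Mg > Si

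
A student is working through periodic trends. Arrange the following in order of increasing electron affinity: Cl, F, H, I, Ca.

Adding an electron releases more energy for atoms nearer the top right (short of the noble gases).
These span different periods and groups, so the two trends combine.
H > Ca: period and group pull opposite ways; the down-group shift dominates (73 vs 2 kJ/mol).
I > H: period and group pull opposite ways; the across-period shift dominates (295 vs 73 kJ/mol).
F > I: they share group 17; the group trend gives F the larger value.
Cl > F: this pair runs against the simple trend — see the exception note.
Note the exception: Cl has a higher electron affinity than F, contrary to the simple trend — F's small 2p subshell makes the incoming electron feel strong e⁻–e⁻ repulsion, so Cl actually releases more energy on gaining an electron.
Approximate values (kJ/mol): H 73, F 328, Cl 349, Ca 2, I 295.
So from lowest to highest: Ca < H < I < F < Cl.

Ca < H < I < F < Cl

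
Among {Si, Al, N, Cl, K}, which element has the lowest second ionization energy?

Si

IE_2 is the cost of taking one more electron from the +1 cation: Si⁺ still has 3 valence electrons; Al⁺ still has 2 valence electrons; N⁺ still has 4 valence electrons; Cl⁺ still has 6 valence electrons; K⁺ is the bare [Ar] core.
Core electrons are held far more tightly than valence electrons, so K tops the IE_2 order.
Valence configurations: Si⁺ [Ne]3s²3p¹, Al⁺ [Ne]3s², N⁺ [He]2s²2p², Cl⁺ [Ne]3s²3p⁴.
Si⁺ loses a lone 3p electron whereas Al⁺ must break into a filled 3s² pair, so IE_2(Al) > IE_2(Si) even though Si has the higher nuclear charge.
The numbers (kJ/mol): Si 1577, Al 1817, N 2856, Cl 2298, K 3052.
Overall IE_2 order: Si < Al < Cl < N < K.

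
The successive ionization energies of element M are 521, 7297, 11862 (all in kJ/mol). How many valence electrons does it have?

1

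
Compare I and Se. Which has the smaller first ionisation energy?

Se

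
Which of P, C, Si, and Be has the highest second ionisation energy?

The second ionization energy removes an electron from the +1 ion. For each element: P⁺ still has 4 valence electrons; C⁺ still has 3 valence electrons; Si⁺ still has 3 valence electrons; Be⁺ still has 1 valence electron.
All are still removing valence electrons, so compare the +1 ions as you would atoms: IE_2 generally rises across a period (higher Z_eff) and falls down a group (larger shell), subject to the usual subshell exceptions.
Valence configurations: P⁺ [Ne]3s²3p², C⁺ [He]2s²2p¹, Si⁺ [Ne]3s²3p¹, Be⁺ [He]2s¹.
Approximate IE_2 values (kJ/mol): P 1907, C 2353, Si 1577, Be 1757.
So the second ionization energies run Si < Be < P < C.

C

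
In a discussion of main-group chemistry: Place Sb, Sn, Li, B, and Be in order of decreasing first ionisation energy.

Be, Sb, B, Sn, Li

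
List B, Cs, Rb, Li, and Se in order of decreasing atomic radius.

Cs, Rb, Li, Se, B

Li is in period 2, group 1; B is in period 2, group 13; Se is in period 4, group 16; Rb is in period 5, group 1; Cs is in period 6, group 1.
Radius decreases left→right (rising Z_eff, same n) and increases top→bottom (higher n).
Neither a single period nor a single group — weigh both effects.
Se > B: the two effects oppose for this pair; the down-group effect wins (116 vs 85 pm).
Li > Se: period and group pull opposite ways; the across-period shift dominates (133 vs 116 pm).
Rb > Li: they share group 1; the group trend gives Rb the larger value.
Cs > Rb: Cs sits below Rb in group 1, so the down-group effect alone puts Cs larger.
Tabulated atomic radius (pm): Li 133, B 85, Se 116, Rb 210, Cs 232.
So from largest to smallest: Cs > Rb > Li > Se > B.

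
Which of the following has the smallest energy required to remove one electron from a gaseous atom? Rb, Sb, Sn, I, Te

Rb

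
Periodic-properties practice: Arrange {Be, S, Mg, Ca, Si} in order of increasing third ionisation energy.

Si, S, Ca, Mg, Be

IE_3 is the cost of taking one more electron from the +2 cation: Be²⁺ is the bare [He] core; S²⁺ still has 4 valence electrons; Mg²⁺ is the bare [Ne] core; Ca²⁺ is the bare [Ar] core; Si²⁺ still has 2 valence electrons.
Breaking into a closed-shell core is much more expensive than removing a leftover valence electron — Ca, Mg and Be have the largest IE_3 here.
Valence configurations: S²⁺ [Ne]3s²3p², Si²⁺ [Ne]3s².
The numbers (kJ/mol): Be 14849, S 3357, Mg 7733, Ca 4912, Si 3232.
So the third ionization energies run Si < S < Ca < Mg < Be.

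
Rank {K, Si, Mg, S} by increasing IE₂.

Mg < Si < S < K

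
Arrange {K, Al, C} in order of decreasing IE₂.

K, C, Al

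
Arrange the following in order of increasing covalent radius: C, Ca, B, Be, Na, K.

Be is in period 2, group 2; B is in period 2, group 13; C is in period 2, group 14; Na is in period 3, group 1; K is in period 4, group 1; Ca is in period 4, group 2.
Atomic radius shrinks across a period as nuclear charge pulls the same shell inward, and grows down a group as new shells are added.
Here both period and group differ, so the two effects have to be weighed against each other.
B > C: B lies to the left of C in period 2, so the across-period effect alone puts B larger.
Be > B: both are in period 2; the period trend gives Be the larger value.
Na > Be: relative to Be, both the across-period and down-group shifts push Na's atomic radius up.
Ca > Na: the two effects oppose for this pair; the down-group effect wins (171 vs 155 pm).
K > Ca: K lies to the left of Ca in period 4, so the across-period effect alone puts K larger.
Tabulated atomic radius (pm): Be 102, B 85, C 75, Na 155, K 196, Ca 171.
So from smallest to largest: C < B < Be < Na < Ca < K.

C, B, Be, Na, Ca, K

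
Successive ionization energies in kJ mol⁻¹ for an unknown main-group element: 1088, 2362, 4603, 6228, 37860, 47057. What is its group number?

Look for the largest jump between consecutive ionization energies: IE5/IE4 ≈ 6.1, far larger than any earlier ratio.
That jump marks the point where a core electron is being removed. So the atom has 4 valence electrons.
A main-group element with 4 valence electrons is in group 14.

Group 14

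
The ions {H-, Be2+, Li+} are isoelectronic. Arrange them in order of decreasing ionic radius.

H- > Li+ > Be2+

All of these have 2 electrons, so size is governed by nuclear charge alone: the more protons, the stronger the pull on the same electron cloud, and the smaller the ion.
Nuclear charges: Be2+ (Z=4), Li+ (Z=3), H- (Z=1).
Largest to smallest: H- > Li+ > Be2+.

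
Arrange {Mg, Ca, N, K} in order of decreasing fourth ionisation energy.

Mg > N > Ca > K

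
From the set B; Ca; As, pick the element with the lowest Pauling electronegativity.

Ca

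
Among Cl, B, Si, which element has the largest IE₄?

IE_4 is the cost of taking one more electron from the +3 cation: Cl³⁺ still has 4 valence electrons; B³⁺ is the bare [He] core; Si³⁺ still has 1 valence electron.
Breaking into a closed-shell core is much more expensive than removing a leftover valence electron — B has the largest IE_4 here.
Valence configurations: Cl³⁺ [Ne]3s²3p², Si³⁺ [Ne]3s¹.
Tabulated IE_4 (kJ/mol): Cl 5159, B 25026, Si 4356.
Putting it together, IE_4: Si < Cl < B.

B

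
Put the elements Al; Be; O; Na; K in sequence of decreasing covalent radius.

Be is in period 2, group 2; O is in period 2, group 16; Na is in period 3, group 1; Al is in period 3, group 13; K is in period 4, group 1.
Moving right in a period, electrons are added to the same shell under a stronger nuclear pull, so atoms get smaller; moving down, a new shell is opened and atoms get larger.
Neither a single period nor a single group — weigh both effects.
Be > O: Be lies to the left of O in period 2, so the across-period effect alone puts Be larger.
Al > Be: period and group pull opposite ways; the down-group shift dominates (126 vs 102 pm).
Na > Al: both are in period 3; the period trend gives Na the larger value.
K > Na: they share group 1; the group trend gives K the larger value.
For reference (pm): Be 102, O 63, Na 155, Al 126, K 196.
So from largest to smallest: K > Na > Al > Be > O.

K, Na, Al, Be, O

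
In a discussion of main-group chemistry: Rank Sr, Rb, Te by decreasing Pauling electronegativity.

Te, Sr, Rb

Rb is in period 5, group 1; Sr is in period 5, group 2; Te is in period 5, group 16.
Smaller atoms with higher effective nuclear charge are more electronegative.
All lie in period 5, so electronegativity increases left to right.
So from highest to lowest: Te > Sr > Rb.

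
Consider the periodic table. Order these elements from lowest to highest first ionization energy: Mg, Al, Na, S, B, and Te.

Na, Al, Mg, B, Te, S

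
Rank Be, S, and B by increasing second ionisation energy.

Be, S, B

After 1 electron has been removed, what remains? Be⁺ still has 1 valence electron; S⁺ still has 5 valence electrons; B⁺ still has 2 valence electrons.
All are still removing valence electrons, so compare the +1 ions as you would atoms: IE_2 generally rises across a period (higher Z_eff) and falls down a group (larger shell), subject to the usual subshell exceptions.
Valence configurations: Be⁺ [He]2s¹, S⁺ [Ne]3s²3p³, B⁺ [He]2s².
The numbers (kJ/mol): Be 1757, S 2252, B 2427.
Hence IE_2: Be < S < B.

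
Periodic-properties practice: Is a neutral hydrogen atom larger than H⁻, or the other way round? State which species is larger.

Forming H⁻ adds 1 electron to H. More electron–electron repulsion in the same shell, with unchanged nuclear charge, lets the cloud expand.
An anion is larger than its parent atom: H⁻ > H.

H⁻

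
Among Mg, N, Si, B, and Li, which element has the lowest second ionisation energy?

IE_2 is the cost of taking one more electron from the +1 cation: Mg⁺ still has 1 valence electron; N⁺ still has 4 valence electrons; Si⁺ still has 3 valence electrons; B⁺ still has 2 valence electrons; Li⁺ is the bare [He] core.
Breaking into a closed-shell core is much more expensive than removing a leftover valence electron — Li has the largest IE_2 here.
Valence configurations: Mg⁺ [Ne]3s¹, N⁺ [He]2s²2p², Si⁺ [Ne]3s²3p¹, B⁺ [He]2s².
The numbers (kJ/mol): Mg 1451, N 2856, Si 1577, B 2427, Li 7298.
Overall IE_2 order: Mg < Si < B < N < Li.

Mg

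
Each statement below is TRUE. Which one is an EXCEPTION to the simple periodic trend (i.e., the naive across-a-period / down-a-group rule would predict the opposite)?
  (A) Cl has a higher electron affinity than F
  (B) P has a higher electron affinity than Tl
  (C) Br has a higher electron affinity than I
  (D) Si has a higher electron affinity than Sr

The general trend: electron affinity increases across a period and decreases down a group.
(A) Cl (period 3, group 17) vs F (period 2, group 17): the stated order contradicts the simple trend.
(B) P (period 3, group 15) vs Tl (period 6, group 13): the stated order agrees with the simple trend.
(C) Br (period 4, group 17) vs I (period 5, group 17): the stated order agrees with the simple trend.
(D) Si (period 3, group 14) vs Sr (period 5, group 2): the stated order agrees with the simple trend.
The exception is (A): F's small 2p subshell makes the incoming electron feel strong e⁻–e⁻ repulsion, so Cl actually releases more energy on gaining an electron.

(A)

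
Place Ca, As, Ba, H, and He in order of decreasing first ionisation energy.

He > H > As > Ca > Ba

H is in period 1, group 1; He is in period 1, group 18; Ca is in period 4, group 2; As is in period 4, group 15; Ba is in period 6, group 2.
IE₁ increases left→right with effective nuclear charge and decreases top→bottom as the valence shell moves farther out.
Here both period and group differ, so the two effects have to be weighed against each other.
Ca > Ba: they share group 2; the group trend gives Ca the larger value.
As > Ca: both are in period 4; the period trend gives As the larger value.
H > As: period and group pull opposite ways; the down-group shift dominates (1312 vs 947 kJ/mol).
He > H: both are in period 1; the period trend gives He the larger value.
Approximate values (kJ/mol): H 1312, He 2372, Ca 590, As 947, Ba 503.
So from highest to lowest: He > H > As > Ca > Ba.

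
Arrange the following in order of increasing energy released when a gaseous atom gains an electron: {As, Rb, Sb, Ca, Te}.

Ca is in period 4, group 2; As is in period 4, group 15; Rb is in period 5, group 1; Sb is in period 5, group 15; Te is in period 5, group 16.
Adding an electron releases more energy for atoms nearer the top right (short of the noble gases).
Here both period and group differ, so the two effects have to be weighed against each other.
Rb > Ca: this pair runs against the simple trend — see the exception note.
As > Rb: both effects reinforce here, so As is clearly the higher of the two.
Sb > As: this pair runs against the simple trend — see the exception note.
Te > Sb: Te lies to the right of Sb in period 5, so the across-period effect alone puts Te higher.
Note the exception: Rb has a higher electron affinity than Ca, contrary to the simple trend — adding an electron to Ca (ns²) has to open a new, higher-energy np subshell, which is unfavourable.
Note the exception: Sb has a higher electron affinity than As, contrary to the simple trend — both are half-filled np³, but the pairing/repulsion penalty for the added electron shrinks as the p orbitals become larger and more diffuse down the group, and for Sb that outweighs the weaker nuclear attraction.
For reference (kJ/mol): Ca 2, As 78, Rb 47, Sb 103, Te 190.
So from lowest to highest: Ca < Rb < As < Sb < Te.

Ca < Rb < As < Sb < Te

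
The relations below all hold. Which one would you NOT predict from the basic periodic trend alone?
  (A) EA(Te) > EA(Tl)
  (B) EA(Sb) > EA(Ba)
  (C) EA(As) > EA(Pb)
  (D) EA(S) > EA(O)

(D)

The general trend: electron affinity increases across a period and decreases down a group.
(A) Te (period 5, group 16) vs Tl (period 6, group 13): the stated order agrees with the simple trend.
(B) Sb (period 5, group 15) vs Ba (period 6, group 2): the stated order agrees with the simple trend.
(C) As (period 4, group 15) vs Pb (period 6, group 14): the stated order agrees with the simple trend.
(D) S (period 3, group 16) vs O (period 2, group 16): the stated order contradicts the simple trend.
The exception is (D): the compact 2p subshell of O repels the added electron more than S's larger 3p does.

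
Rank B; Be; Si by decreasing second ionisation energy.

B > Be > Si

After 1 electron has been removed, what remains? B⁺ still has 2 valence electrons; Be⁺ still has 1 valence electron; Si⁺ still has 3 valence electrons.
All are still removing valence electrons, so compare the +1 ions as you would atoms: IE_2 generally rises across a period (higher Z_eff) and falls down a group (larger shell), subject to the usual subshell exceptions.
Valence configurations: B⁺ [He]2s², Be⁺ [He]2s¹, Si⁺ [Ne]3s²3p¹.
Approximate IE_2 values (kJ/mol): B 2427, Be 1757, Si 1577.
Putting it together, IE_2: Si < Be < B.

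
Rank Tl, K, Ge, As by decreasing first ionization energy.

As > Ge > Tl > K

IE₁ increases left→right with effective nuclear charge and decreases top→bottom as the valence shell moves farther out.
Here both period and group differ, so the two effects have to be weighed against each other.
Tl > K: the two effects oppose for this pair; the across-period effect wins (589 vs 419 kJ/mol).
Ge > Tl: both effects reinforce here, so Ge is clearly the higher of the two.
As > Ge: As lies to the right of Ge in period 4, so the across-period effect alone puts As higher.
Tabulated first ionization energy (kJ/mol): K 419, Ge 762, As 947, Tl 589.
So from highest to lowest: As > Ge > Tl > K.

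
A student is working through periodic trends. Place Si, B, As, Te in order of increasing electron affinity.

B is in period 2, group 13; Si is in period 3, group 14; As is in period 4, group 15; Te is in period 5, group 16.
Atoms with high Z_eff and room in the valence shell (especially the halogens) have the most exothermic electron affinities.
A diagonal step moves right (one effect) and down (the opposite effect) at once.
As > B: period and group pull opposite ways; the across-period shift dominates (78 vs 27 kJ/mol).
Si > As: period and group pull opposite ways; the down-group shift dominates (134 vs 78 kJ/mol).
Te > Si: period and group pull opposite ways; the across-period shift dominates (190 vs 134 kJ/mol).
Tabulated electron affinity (kJ/mol): B 27, Si 134, As 78, Te 190.
So from lowest to highest: B < As < Si < Te.

B < As < Si < Te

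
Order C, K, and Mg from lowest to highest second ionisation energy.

The second ionization energy removes an electron from the +1 ion. For each element: C⁺ still has 3 valence electrons; K⁺ is the bare [Ar] core; Mg⁺ still has 1 valence electron.
Core electrons are held far more tightly than valence electrons, so K tops the IE_2 order.
Valence configurations: C⁺ [He]2s²2p¹, Mg⁺ [Ne]3s¹.
The numbers (kJ/mol): C 2353, K 3052, Mg 1451.
So the second ionization energies run Mg < C < K.

Mg < C < K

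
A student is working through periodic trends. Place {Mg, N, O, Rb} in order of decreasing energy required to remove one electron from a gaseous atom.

N is in period 2, group 15; O is in period 2, group 16; Mg is in period 3, group 2; Rb is in period 5, group 1.
Removing the outermost electron gets harder across a period and easier down a group.
Neither a single period nor a single group — weigh both effects.
Mg > Rb: both effects reinforce here, so Mg is clearly the higher of the two.
O > Mg: relative to Mg, both the across-period and down-group shifts push O's first ionization energy up.
N > O: this pair runs against the simple trend — see the exception note.
Note the exception: N has a higher first ionization energy than O, contrary to the simple trend — pairing an electron in O's 2p⁴ costs repulsion energy, so O ionizes more easily than half-filled N (2p³).
For reference (kJ/mol): N 1402, O 1314, Mg 738, Rb 403.
So from highest to lowest: N > O > Mg > Rb.

N, O, Mg, Rb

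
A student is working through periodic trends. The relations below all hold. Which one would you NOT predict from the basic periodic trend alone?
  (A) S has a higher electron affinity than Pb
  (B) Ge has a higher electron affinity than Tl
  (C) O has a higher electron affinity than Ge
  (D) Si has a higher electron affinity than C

(D)

The general trend: electron affinity increases across a period and decreases down a group.
(A) S (period 3, group 16) vs Pb (period 6, group 14): the stated order agrees with the simple trend.
(B) Ge (period 4, group 14) vs Tl (period 6, group 13): the stated order agrees with the simple trend.
(C) O (period 2, group 16) vs Ge (period 4, group 14): the stated order agrees with the simple trend.
(D) Si (period 3, group 14) vs C (period 2, group 14): the stated order contradicts the simple trend.
The exception is (D): Si's larger, more diffuse 3p orbitals accept an added electron slightly more readily than C's compact 2p.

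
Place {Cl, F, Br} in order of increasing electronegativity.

Br, Cl, F

F is in period 2, group 17; Cl is in period 3, group 17; Br is in period 4, group 17.
EN rises left→right (higher Z_eff, smaller atoms) and falls top→bottom (larger, more shielded atoms).
All are in group 17, so electronegativity increases up the group.
So from lowest to highest: Br < Cl < F.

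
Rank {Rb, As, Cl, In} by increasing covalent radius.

Across a period the added protons contract the valence shell; down a group each new principal shell makes the atom larger.
Here both period and group differ, so the two effects have to be weighed against each other.
As > Cl: both effects reinforce here, so As is clearly the larger of the two.
In > As: relative to As, both the across-period and down-group shifts push In's atomic radius up.
Rb > In: Rb lies to the left of In in period 5, so the across-period effect alone puts Rb larger.
Approximate values (pm): Cl 99, As 121, Rb 210, In 142.
So from smallest to largest: Cl < As < In < Rb.

Cl < As < In < Rb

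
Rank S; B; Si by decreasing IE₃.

B, S, Si

After 2 electrons have been removed, what remains? S²⁺ still has 4 valence electrons; B²⁺ still has 1 valence electron; Si²⁺ still has 2 valence electrons.
All are still removing valence electrons, so compare the +2 ions as you would atoms: IE_3 generally rises across a period (higher Z_eff) and falls down a group (larger shell), subject to the usual subshell exceptions.
Valence configurations: S²⁺ [Ne]3s²3p², B²⁺ [He]2s¹, Si²⁺ [Ne]3s².
Tabulated IE_3 (kJ/mol): S 3357, B 3660, Si 3232.
Hence IE_3: Si < S < B.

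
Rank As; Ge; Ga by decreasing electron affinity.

Ge, As, Ga

Ga is in period 4, group 13; Ge is in period 4, group 14; As is in period 4, group 15.
EA tends to increase across a period and decrease down a group, though the pattern is less regular than for IE or radius.
All lie in period 4; the across-period trend (electron affinity increases left to right) applies, with the exception below.
Note the exception: Ge has a higher electron affinity than As, contrary to the simple trend — adding an electron to As's half-filled 4p³ is unfavourable, so Ge (4p²) has the more exothermic EA.
Tabulated electron affinity (kJ/mol): Ga 29, Ge 119, As 78.
So from highest to lowest: Ge > As > Ga.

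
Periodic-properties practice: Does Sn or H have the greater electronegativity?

H is in period 1, group 1; Sn is in period 5, group 14.
Electronegativity increases across a period and decreases down a group, tracking effective nuclear charge and atomic size.
Here both period and group differ, so the two effects have to be weighed against each other.
H > Sn: period and group pull opposite ways; the down-group shift dominates (2.20 vs 1.96).
Tabulated electronegativity (Pauling): H 2.20, Sn 1.96.
So H has the greater electronegativity (H > Sn).

H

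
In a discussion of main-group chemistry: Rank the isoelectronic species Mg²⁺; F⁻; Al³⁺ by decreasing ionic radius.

F⁻ > Mg²⁺ > Al³⁺

All of these have 10 electrons, so size is governed by nuclear charge alone: the more protons, the stronger the pull on the same electron cloud, and the smaller the ion.
Nuclear charges: Al³⁺ (Z=13), Mg²⁺ (Z=12), F⁻ (Z=9).
Largest to smallest: F⁻ > Mg²⁺ > Al³⁺.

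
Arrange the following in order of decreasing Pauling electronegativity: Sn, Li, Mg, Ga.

Sn > Ga > Mg > Li

Li is in period 2, group 1; Mg is in period 3, group 2; Ga is in period 4, group 13; Sn is in period 5, group 14.
Atoms toward the upper right of the periodic table pull bonding electrons most strongly.
These sit on a diagonal, where the across-period and down-group effects partly cancel.
Mg > Li: period and group pull opposite ways; the across-period shift dominates (1.31 vs 0.98).
Ga > Mg: the two effects oppose for this pair; the across-period effect wins (1.81 vs 1.31).
Sn > Ga: period and group pull opposite ways; the across-period shift dominates (1.96 vs 1.81).
Approximate values (Pauling): Li 0.98, Mg 1.31, Ga 1.81, Sn 1.96.
So from highest to lowest: Sn > Ga > Mg > Li.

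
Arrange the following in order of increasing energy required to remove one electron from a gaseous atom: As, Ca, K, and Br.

K < Ca < As < Br

First ionization energy rises across a period (greater Z_eff holds electrons more tightly) and falls down a group (valence electrons are farther from the nucleus).
All lie in period 4, so first ionization energy increases left to right.
So from lowest to highest: K < Ca < As < Br.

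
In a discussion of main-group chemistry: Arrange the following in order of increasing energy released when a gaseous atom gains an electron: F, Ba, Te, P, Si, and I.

Ba, P, Si, Te, I, F

F is in period 2, group 17; Si is in period 3, group 14; P is in period 3, group 15; Te is in period 5, group 16; I is in period 5, group 17; Ba is in period 6, group 2.
Adding an electron releases more energy for atoms nearer the top right (short of the noble gases).
These span different periods and groups, so the two trends combine.
P > Ba: both effects reinforce here, so P is clearly the higher of the two.
Si > P: this pair runs against the simple trend — see the exception note.
Te > Si: period and group pull opposite ways; the across-period shift dominates (190 vs 134 kJ/mol).
I > Te: both are in period 5; the period trend gives I the larger value.
F > I: they share group 17; the group trend gives F the larger value.
Note the exception: Si has a higher electron affinity than P, contrary to the simple trend — adding an electron to P's half-filled 3p³ is unfavourable, so Si (3p²) has the more exothermic EA.
For reference (kJ/mol): F 328, Si 134, P 72, Te 190, I 295, Ba 14.
So from lowest to highest: Ba < P < Si < Te < I < F.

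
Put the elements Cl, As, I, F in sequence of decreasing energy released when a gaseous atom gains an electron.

F is in period 2, group 17; Cl is in period 3, group 17; As is in period 4, group 15; I is in period 5, group 17.
Atoms with high Z_eff and room in the valence shell (especially the halogens) have the most exothermic electron affinities.
Neither a single period nor a single group — weigh both effects.
I > As: period and group pull opposite ways; the across-period shift dominates (295 vs 78 kJ/mol).
F > I: they share group 17; the group trend gives F the larger value.
Cl > F: this pair runs against the simple trend — see the exception note.
Note the exception: Cl has a higher electron affinity than F, contrary to the simple trend — F's small 2p subshell makes the incoming electron feel strong e⁻–e⁻ repulsion, so Cl actually releases more energy on gaining an electron.
Tabulated electron affinity (kJ/mol): F 328, Cl 349, As 78, I 295.
So from highest to lowest: Cl > F > I > As.

Cl, F, I, As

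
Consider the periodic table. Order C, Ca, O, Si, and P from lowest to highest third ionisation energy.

After 2 electrons have been removed, what remains? C²⁺ still has 2 valence electrons; Ca²⁺ is the bare [Ar] core; O²⁺ still has 4 valence electrons; Si²⁺ still has 2 valence electrons; P²⁺ still has 3 valence electrons.
Usually core removal costs more than valence removal, but here the competition is close: a tightly held n=2 valence electron can cost more to remove than an n=3 core electron, so the actual values have to decide it.
Valence configurations: C²⁺ [He]2s², O²⁺ [He]2s²2p², Si²⁺ [Ne]3s², P²⁺ [Ne]3s²3p¹.
P²⁺ loses a lone 3p electron whereas Si²⁺ must break into a filled 3s² pair, so IE_3(Si) > IE_3(P) even though P has the higher nuclear charge.
Tabulated IE_3 (kJ/mol): C 4620, Ca 4912, O 5300, Si 3232, P 2914.
Putting it together, IE_3: P < Si < C < Ca < O.

P < Si < C < Ca < O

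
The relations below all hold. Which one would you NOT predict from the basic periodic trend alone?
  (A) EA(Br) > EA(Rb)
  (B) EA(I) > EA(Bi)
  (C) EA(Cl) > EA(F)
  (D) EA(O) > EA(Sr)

(C)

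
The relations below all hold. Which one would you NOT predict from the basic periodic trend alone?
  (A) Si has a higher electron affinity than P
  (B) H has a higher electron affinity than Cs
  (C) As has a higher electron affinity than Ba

(A)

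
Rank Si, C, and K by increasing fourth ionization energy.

Si, K, C

IE_4 is the cost of taking one more electron from the +3 cation: Si³⁺ still has 1 valence electron; C³⁺ still has 1 valence electron; K³⁺ is already 2 electrons into the core.
Usually core removal costs more than valence removal, but here the competition is close: a tightly held n=2 valence electron can cost more to remove than an n=3 core electron, so the actual values have to decide it.
Valence configurations: Si³⁺ [Ne]3s¹, C³⁺ [He]2s¹.
Approximate IE_4 values (kJ/mol): Si 4356, C 6223, K 5877.
Overall IE_4 order: Si < K < C.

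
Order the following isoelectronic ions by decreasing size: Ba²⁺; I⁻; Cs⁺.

All of these have 54 electrons, so size is governed by nuclear charge alone: the more protons, the stronger the pull on the same electron cloud, and the smaller the ion.
Nuclear charges: Ba²⁺ (Z=56), Cs⁺ (Z=55), I⁻ (Z=53).
Largest to smallest: I⁻ > Cs⁺ > Ba²⁺.

I⁻, Cs⁺, Ba²⁺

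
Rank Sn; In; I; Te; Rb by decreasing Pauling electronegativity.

I, Te, Sn, In, Rb

Rb is in period 5, group 1; In is in period 5, group 13; Sn is in period 5, group 14; Te is in period 5, group 16; I is in period 5, group 17.
EN rises left→right (higher Z_eff, smaller atoms) and falls top→bottom (larger, more shielded atoms).
All lie in period 5, so electronegativity increases left to right.
So from highest to lowest: I > Te > Sn > In > Rb.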